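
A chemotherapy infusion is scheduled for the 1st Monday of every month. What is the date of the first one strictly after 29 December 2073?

1 January 2074

December 2073 starts on a Friday, so its 1st Monday is 4 December 2073 (3 days in).
That is not after 29 December 2073, so look at January 2074.
January 2074 starts on a Monday, so its 1st Monday is 1 January 2074.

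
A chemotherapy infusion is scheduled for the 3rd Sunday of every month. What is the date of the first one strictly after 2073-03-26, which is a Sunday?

March 2073 starts on a Wednesday; its first Sunday is the 5th, so the 3rd Sunday is the 19th — 2073-03-19.
That is not after 2073-03-26, so look at April 2073.
April 2073 starts on a Saturday; its first Sunday is the 2nd, so the 3rd Sunday is the 16th — 2073-04-16.

2073-04-16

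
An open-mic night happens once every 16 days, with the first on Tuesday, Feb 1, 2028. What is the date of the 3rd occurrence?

The 3rd occurrence is 2 intervals after the first: 2 × 16 = 32 days after Feb 1, 2028.
Feb has 29 days — 28 days to the end of Feb leaves 4.
4 days into Mar → Mar 4, 2028.

Mar 4, 2028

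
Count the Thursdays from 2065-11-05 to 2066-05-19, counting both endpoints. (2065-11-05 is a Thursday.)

28

2065-11-05 is a Thursday; the first Thursday on or after it is 2065-11-05.
From 2065-11-05 to 2066-05-19: 25 + 31 + 31 + 28 + 31 + 30 + 19 = 195 days (rest of November, December, January, February, March, April, May).
195 ÷ 7 = 27 full weeks with remainder 6, so 27 more Thursdays after the first → 28.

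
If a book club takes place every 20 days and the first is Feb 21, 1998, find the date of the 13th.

The 13th occurrence is 12 intervals after the first: 12 × 20 = 240 days after Feb 21, 1998.
Feb has 28 days — 7 days to the end of Feb leaves 233.
Mar has 31 days (202 left).
Apr has 30 days (172 left).
May has 31 days (141 left).
Jun has 30 days (111 left).
Jul has 31 days (80 left).
Aug has 31 days (49 left).
Sep has 30 days (19 left).
19 days into Oct → Oct 19, 1998.

Oct 19, 1998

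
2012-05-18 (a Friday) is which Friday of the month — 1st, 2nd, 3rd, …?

3rd

Day 18 falls in week ⌈18/7⌉ of the month.
Days 1–7 hold the 1st Friday, 8–14 the 2nd, 15–21 the 3rd, 22–28 the 4th, 29–31 the 5th.
18 is in the range for the 3rd.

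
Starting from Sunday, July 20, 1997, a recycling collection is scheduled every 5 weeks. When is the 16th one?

December 27, 1998

The 16th occurrence is 15 intervals after the first: 15 × 35 = 525 days after July 20, 1997.
July has 31 days — 11 days to the end of July leaves 514.
From end of July to end of 1997 is 153 days (361 left).
January has 31 days (330 left).
February has 28 days (302 left).
March has 31 days (271 left).
April has 30 days (241 left).
May has 31 days (210 left).
June has 30 days (180 left).
July has 31 days (149 left).
August has 31 days (118 left).
September has 30 days (88 left).
October has 31 days (57 left).
November has 30 days (27 left).
27 days into December → December 27, 1998.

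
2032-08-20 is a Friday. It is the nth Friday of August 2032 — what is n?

3rd

Day 20 falls in week ⌈20/7⌉ of the month.
Days 1–7 hold the 1st Friday, 8–14 the 2nd, 15–21 the 3rd, 22–28 the 4th, 29–31 the 5th.
20 is in the range for the 3rd.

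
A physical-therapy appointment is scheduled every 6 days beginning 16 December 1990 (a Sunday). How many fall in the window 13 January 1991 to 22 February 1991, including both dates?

7

Occurrences land 6·i days after 16 December 1990 for i = 0, 1, 2, …
13 January 1991 is 28 days after the start; 28 ÷ 6 = 4 remainder 4; since the remainder is 4, round up to i = 5. First occurrence in the window: #6 on 15 January 1991 (5×6 = 30 days in).
22 February 1991 is 68 days after the start; 68 ÷ 6 = 11 remainder 2. Last occurrence in the window: #12 on 20 February 1991.
Occurrences #6 through #12: 7 in total.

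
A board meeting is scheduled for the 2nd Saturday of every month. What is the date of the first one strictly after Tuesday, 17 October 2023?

October 2023 starts on a Sunday; its first Saturday is the 7th, so the 2nd Saturday is the 14th — 14 October 2023.
That is not after 17 October 2023, so look at November 2023.
November 2023 starts on a Wednesday; its first Saturday is the 4th, so the 2nd Saturday is the 11th — 11 November 2023.

11 November 2023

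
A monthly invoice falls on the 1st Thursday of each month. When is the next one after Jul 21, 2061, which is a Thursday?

Jul 2061 starts on a Friday, so its 1st Thursday is Jul 7, 2061 (6 days in).
That is not after Jul 21, 2061, so look at Aug 2061.
Aug 2061 starts on a Monday, so its 1st Thursday is Aug 4, 2061 (3 days in).

Aug 4, 2061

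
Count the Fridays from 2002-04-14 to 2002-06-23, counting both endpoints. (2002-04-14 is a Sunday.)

2002-04-14 is a Sunday; the first Friday on or after it is 2002-04-19 (5 days later).
From 2002-04-19 to 2002-06-23: 11 + 31 + 23 = 65 days (rest of April, May, June).
65 ÷ 7 = 9 full weeks with remainder 2, so 9 more Fridays after the first → 10.

10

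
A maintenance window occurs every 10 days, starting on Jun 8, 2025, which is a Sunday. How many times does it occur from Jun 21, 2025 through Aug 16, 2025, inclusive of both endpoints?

Occurrences land 10·i days after Jun 8, 2025 for i = 0, 1, 2, …
Jun 21, 2025 is 13 days after the start; 13 ÷ 10 = 1 remainder 3; since the remainder is 3, round up to i = 2. First occurrence in the window: #3 on Jun 28, 2025 (2×10 = 20 days in).
Aug 16, 2025 is 69 days after the start; 69 ÷ 10 = 6 remainder 9. Last occurrence in the window: #7 on Aug 7, 2025.
Occurrences #3 through #7: 5 in total.

5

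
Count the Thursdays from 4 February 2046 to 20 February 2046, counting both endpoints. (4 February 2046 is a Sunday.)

2

4 February 2046 is a Sunday; the first Thursday on or after it is 8 February 2046 (4 days later).
From 8 February 2046 to 20 February 2046 is 20 − 8 = 12 days.
12 ÷ 7 = 1 full weeks with remainder 5, so 1 more Thursdays after the first → 2.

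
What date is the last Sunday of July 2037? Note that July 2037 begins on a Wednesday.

26 July 2037

July 2037 begins on a Wednesday, so the first Sunday is July 5 (4 days later).
July 2037 has 31 days. Adding weeks: 5, 12, 19, 26 — the last one ≤ 31 is the 26th.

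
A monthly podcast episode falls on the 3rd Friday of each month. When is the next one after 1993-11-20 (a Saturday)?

1993-12-17

November 1993 starts on a Monday; its first Friday is the 5th, so the 3rd Friday is the 19th — 1993-11-19.
That is not after 1993-11-20, so look at December 1993.
December 1993 starts on a Wednesday; its first Friday is the 3rd, so the 3rd Friday is the 17th — 1993-12-17.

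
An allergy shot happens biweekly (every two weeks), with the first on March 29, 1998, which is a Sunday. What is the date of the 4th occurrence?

May 10, 1998

The 4th occurrence is 3 intervals after the first: 3 × 14 = 42 days after March 29, 1998.
March has 31 days — 2 days to the end of March leaves 40.
April has 30 days (10 left).
10 days into May → May 10, 1998.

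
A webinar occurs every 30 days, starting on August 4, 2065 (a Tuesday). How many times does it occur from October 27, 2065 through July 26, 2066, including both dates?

9

Occurrences land 30·i days after August 4, 2065 for i = 0, 1, 2, …
October 27, 2065 is 84 days after the start; 84 ÷ 30 = 2 remainder 24; since the remainder is 24, round up to i = 3. First occurrence in the window: #4 on November 2, 2065 (3×30 = 90 days in).
July 26, 2066 is 356 days after the start; 356 ÷ 30 = 11 remainder 26. Last occurrence in the window: #12 on June 30, 2066.
Occurrences #4 through #12: 9 in total.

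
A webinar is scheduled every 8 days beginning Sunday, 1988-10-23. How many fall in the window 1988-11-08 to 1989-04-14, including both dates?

Occurrences land 8·i days after 1988-10-23 for i = 0, 1, 2, …
1988-11-08 is 16 days after the start; 16 ÷ 8 = 2 remainder 0. First occurrence in the window: #3 on 1988-11-08 (2×8 = 16 days in).
1989-04-14 is 173 days after the start; 173 ÷ 8 = 21 remainder 5. Last occurrence in the window: #22 on 1989-04-09.
Occurrences #3 through #22: 20 in total.

20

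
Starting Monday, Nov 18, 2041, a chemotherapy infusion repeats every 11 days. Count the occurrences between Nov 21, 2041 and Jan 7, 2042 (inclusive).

Occurrences land 11·i days after Nov 18, 2041 for i = 0, 1, 2, …
Nov 21, 2041 is 3 days after the start; 3 ÷ 11 = 0 remainder 3; since the remainder is 3, round up to i = 1. First occurrence in the window: #2 on Nov 29, 2041 (1×11 = 11 days in).
Jan 7, 2042 is 50 days after the start; 50 ÷ 11 = 4 remainder 6. Last occurrence in the window: #5 on Jan 1, 2042.
Occurrences #2 through #5: 4 in total.

4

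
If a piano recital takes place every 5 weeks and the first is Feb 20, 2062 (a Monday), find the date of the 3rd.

The 3rd occurrence is 2 intervals after the first: 2 × 35 = 70 days after Feb 20, 2062.
Feb has 28 days — 8 days to the end of Feb leaves 62.
Mar has 31 days (31 left).
Apr has 30 days (1 left).
1 day into May → May 1, 2062.

May 1, 2062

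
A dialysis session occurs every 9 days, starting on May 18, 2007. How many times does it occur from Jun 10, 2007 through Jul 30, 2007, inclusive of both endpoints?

6

Occurrences land 9·i days after May 18, 2007 for i = 0, 1, 2, …
Jun 10, 2007 is 23 days after the start; 23 ÷ 9 = 2 remainder 5; since the remainder is 5, round up to i = 3. First occurrence in the window: #4 on Jun 14, 2007 (3×9 = 27 days in).
Jul 30, 2007 is 73 days after the start; 73 ÷ 9 = 8 remainder 1. Last occurrence in the window: #9 on Jul 29, 2007.
Occurrences #4 through #9: 6 in total.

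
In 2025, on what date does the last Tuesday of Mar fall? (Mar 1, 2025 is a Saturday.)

Mar 25, 2025

Mar 2025 begins on a Saturday, so the first Tuesday is Mar 4 (3 days later).
Mar 2025 has 31 days. Adding weeks: 4, 11, 18, 25 — the last one ≤ 31 is the 25th.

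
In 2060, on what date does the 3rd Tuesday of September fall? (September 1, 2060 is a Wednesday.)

September 2060 begins on a Wednesday, so the first Tuesday is September 7 (6 days later).
The 3rd Tuesday is 2 weeks later: 7 + 14 = 21.

2060-09-21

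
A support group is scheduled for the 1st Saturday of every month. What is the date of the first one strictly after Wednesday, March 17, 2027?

March 2027 starts on a Monday, so its 1st Saturday is March 6, 2027 (5 days in).
That is not after March 17, 2027, so look at April 2027.
April 2027 starts on a Thursday, so its 1st Saturday is April 3, 2027 (2 days in).

April 3, 2027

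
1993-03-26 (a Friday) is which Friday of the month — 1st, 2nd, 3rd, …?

4th

Day 26 falls in week ⌈26/7⌉ of the month.
Days 1–7 hold the 1st Friday, 8–14 the 2nd, 15–21 the 3rd, 22–28 the 4th, 29–31 the 5th.
26 is in the range for the 4th.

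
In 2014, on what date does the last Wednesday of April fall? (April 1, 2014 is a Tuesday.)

April 30, 2014

April 2014 begins on a Tuesday, so the first Wednesday is April 2 (1 day later).
April 2014 has 30 days. Adding weeks: 2, 9, 16, 23, 30 — the last one ≤ 30 is the 30th.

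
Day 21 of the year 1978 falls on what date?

21 into Jan → Jan 21.

Jan 21, 1978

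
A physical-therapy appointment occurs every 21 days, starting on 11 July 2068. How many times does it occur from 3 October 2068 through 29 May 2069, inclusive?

Occurrences land 21·i days after 11 July 2068 for i = 0, 1, 2, …
3 October 2068 is 84 days after the start; 84 ÷ 21 = 4 remainder 0. First occurrence in the window: #5 on 3 October 2068 (4×21 = 84 days in).
29 May 2069 is 322 days after the start; 322 ÷ 21 = 15 remainder 7. Last occurrence in the window: #16 on 22 May 2069.
Occurrences #5 through #16: 12 in total.

12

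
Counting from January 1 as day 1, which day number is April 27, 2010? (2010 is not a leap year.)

Days in months before April: 31 + 28 + 31 = 90.
Plus 27 days into April → day 117.

117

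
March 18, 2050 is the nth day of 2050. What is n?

Days in months before March: 31 + 28 = 59.
Plus 18 days into March → day 77.

77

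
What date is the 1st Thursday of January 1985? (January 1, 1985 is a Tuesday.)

1985-01-03

January 1985 begins on a Tuesday, so the first Thursday is January 3 (2 days later).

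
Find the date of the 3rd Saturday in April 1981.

April 1981 begins on a Wednesday, so the first Saturday is April 4 (3 days later).
The 3rd Saturday is 2 weeks later: 4 + 14 = 18.

1981-04-18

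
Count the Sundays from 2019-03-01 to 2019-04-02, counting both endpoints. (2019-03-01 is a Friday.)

5

2019-03-01 is a Friday; the first Sunday on or after it is 2019-03-03 (2 days later).
From 2019-03-03 to 2019-04-02: 28 + 2 = 30 days (rest of March, April).
30 ÷ 7 = 4 full weeks with remainder 2, so 4 more Sundays after the first → 5.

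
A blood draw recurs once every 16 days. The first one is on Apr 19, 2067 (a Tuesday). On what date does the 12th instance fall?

The 12th occurrence is 11 intervals after the first: 11 × 16 = 176 days after Apr 19, 2067.
Apr has 30 days — 11 days to the end of Apr leaves 165.
May has 31 days (134 left).
Jun has 30 days (104 left).
Jul has 31 days (73 left).
Aug has 31 days (42 left).
Sep has 30 days (12 left).
12 days into Oct → Oct 12, 2067.

Oct 12, 2067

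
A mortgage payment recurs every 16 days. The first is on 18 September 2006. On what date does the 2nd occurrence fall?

4 October 2006

The 2nd occurrence is 1 interval after the first: 1 × 16 = 16 days after 18 September 2006.
September has 30 days — 12 days to the end of September leaves 4.
4 days into October → 4 October 2006.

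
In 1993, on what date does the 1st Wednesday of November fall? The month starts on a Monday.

1993-11-03

November 1993 begins on a Monday, so the first Wednesday is November 3 (2 days later).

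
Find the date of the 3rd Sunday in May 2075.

The first Sunday of May 2075 is May 5.
The 3rd Sunday is 2 weeks later: 5 + 14 = 19.

19 May 2075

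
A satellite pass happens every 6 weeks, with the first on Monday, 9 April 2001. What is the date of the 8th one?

The 8th occurrence is 7 intervals after the first: 7 × 42 = 294 days after 9 April 2001.
April has 30 days — 21 days to the end of April leaves 273.
May has 31 days (242 left).
June has 30 days (212 left).
July has 31 days (181 left).
August has 31 days (150 left).
September has 30 days (120 left).
October has 31 days (89 left).
November has 30 days (59 left).
December has 31 days (28 left).
28 days into January → 28 January 2002.

28 January 2002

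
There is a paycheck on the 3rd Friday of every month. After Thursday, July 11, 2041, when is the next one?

July 2041 starts on a Monday; its first Friday is the 5th, so the 3rd Friday is the 19th — July 19, 2041.
July 19, 2041 is after July 11, 2041, so that is the next one.

July 19, 2041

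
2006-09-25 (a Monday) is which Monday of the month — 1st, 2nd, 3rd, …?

4th

Day 25 falls in week ⌈25/7⌉ of the month.
Days 1–7 hold the 1st Monday, 8–14 the 2nd, 15–21 the 3rd, 22–28 the 4th, 29–31 the 5th.
25 is in the range for the 4th.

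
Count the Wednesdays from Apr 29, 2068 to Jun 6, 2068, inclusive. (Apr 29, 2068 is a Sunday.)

Apr 29, 2068 is a Sunday; the first Wednesday on or after it is May 2, 2068 (3 days later).
From May 2, 2068 to Jun 6, 2068: 29 + 6 = 35 days (rest of May, Jun).
35 ÷ 7 = 5 full weeks with remainder 0, so 5 more Wednesdays after the first → 6.

6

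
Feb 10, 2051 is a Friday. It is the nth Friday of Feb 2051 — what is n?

Day 10 falls in week ⌈10/7⌉ of the month.
Days 1–7 hold the 1st Friday, 8–14 the 2nd, 15–21 the 3rd, 22–28 the 4th, 29–31 the 5th.
10 is in the range for the 2nd.

2nd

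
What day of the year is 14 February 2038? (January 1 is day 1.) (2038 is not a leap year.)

45

Days in months before February: 31 = 31.
Plus 14 days into February → day 45.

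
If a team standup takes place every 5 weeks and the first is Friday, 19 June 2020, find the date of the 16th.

The 16th occurrence is 15 intervals after the first: 15 × 35 = 525 days after 19 June 2020.
June has 30 days — 11 days to the end of June leaves 514.
From end of June to end of 2020 is 184 days (330 left).
January has 31 days (299 left).
February has 28 days (271 left).
March has 31 days (240 left).
April has 30 days (210 left).
May has 31 days (179 left).
June has 30 days (149 left).
July has 31 days (118 left).
August has 31 days (87 left).
September has 30 days (57 left).
October has 31 days (26 left).
26 days into November → 26 November 2021.

26 November 2021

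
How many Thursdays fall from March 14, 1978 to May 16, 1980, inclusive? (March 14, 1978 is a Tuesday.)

March 14, 1978 is a Tuesday; the first Thursday on or after it is March 16, 1978 (2 days later).
From March 16, 1978 to May 16, 1980: 290 + 365 + 137 = 792 days (rest of 1978, 1979, to May 16, 1980 in 1980).
792 ÷ 7 = 113 full weeks with remainder 1, so 113 more Thursdays after the first → 114.

114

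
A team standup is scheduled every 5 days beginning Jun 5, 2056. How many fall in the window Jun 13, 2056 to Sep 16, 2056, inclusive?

Occurrences land 5·i days after Jun 5, 2056 for i = 0, 1, 2, …
Jun 13, 2056 is 8 days after the start; 8 ÷ 5 = 1 remainder 3; since the remainder is 3, round up to i = 2. First occurrence in the window: #3 on Jun 15, 2056 (2×5 = 10 days in).
Sep 16, 2056 is 103 days after the start; 103 ÷ 5 = 20 remainder 3. Last occurrence in the window: #21 on Sep 13, 2056.
Occurrences #3 through #21: 19 in total.

19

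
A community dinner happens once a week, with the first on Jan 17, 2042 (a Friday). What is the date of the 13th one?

The 13th occurrence is 12 intervals after the first: 12 × 7 = 84 days after Jan 17, 2042.
Jan has 31 days — 14 days to the end of Jan leaves 70.
Feb has 28 days (42 left).
Mar has 31 days (11 left).
11 days into Apr → Apr 11, 2042.

Apr 11, 2042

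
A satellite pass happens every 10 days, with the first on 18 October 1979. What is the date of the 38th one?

22 October 1980

The 38th occurrence is 37 intervals after the first: 37 × 10 = 370 days after 18 October 1979.
October has 31 days — 13 days to the end of October leaves 357.
November has 30 days (327 left).
December has 31 days (296 left).
January has 31 days (265 left).
February has 29 days (236 left).
March has 31 days (205 left).
April has 30 days (175 left).
May has 31 days (144 left).
June has 30 days (114 left).
July has 31 days (83 left).
August has 31 days (52 left).
September has 30 days (22 left).
22 days into October → 22 October 1980.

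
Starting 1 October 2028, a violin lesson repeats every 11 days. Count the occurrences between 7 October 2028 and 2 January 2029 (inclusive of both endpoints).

8

Occurrences land 11·i days after 1 October 2028 for i = 0, 1, 2, …
7 October 2028 is 6 days after the start; 6 ÷ 11 = 0 remainder 6; since the remainder is 6, round up to i = 1. First occurrence in the window: #2 on 12 October 2028 (1×11 = 11 days in).
2 January 2029 is 93 days after the start; 93 ÷ 11 = 8 remainder 5. Last occurrence in the window: #9 on 28 December 2028.
Occurrences #2 through #9: 8 in total.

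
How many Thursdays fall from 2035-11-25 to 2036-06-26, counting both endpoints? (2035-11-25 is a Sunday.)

31

2035-11-25 is a Sunday; the first Thursday on or after it is 2035-11-29 (4 days later).
From 2035-11-29 to 2036-06-26: 1 + 31 + 31 + 29 + 31 + 30 + 31 + 26 = 210 days (rest of November, December, January, February, March, April, May, June).
210 ÷ 7 = 30 full weeks with remainder 0, so 30 more Thursdays after the first → 31.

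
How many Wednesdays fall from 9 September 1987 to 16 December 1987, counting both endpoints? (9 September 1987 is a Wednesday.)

15

9 September 1987 is a Wednesday; the first Wednesday on or after it is 9 September 1987.
From 9 September 1987 to 16 December 1987: 21 + 31 + 30 + 16 = 98 days (rest of September, October, November, December).
98 ÷ 7 = 14 full weeks with remainder 0, so 14 more Wednesdays after the first → 15.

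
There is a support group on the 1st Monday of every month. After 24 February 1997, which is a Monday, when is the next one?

February 1997 starts on a Saturday, so its 1st Monday is 3 February 1997 (2 days in).
That is not after 24 February 1997, so look at March 1997.
March 1997 starts on a Saturday, so its 1st Monday is 3 March 1997 (2 days in).

3 March 1997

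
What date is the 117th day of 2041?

January has 31 days (117 − 31 = 86 remain).
February has 28 days (86 − 28 = 58 remain).
March has 31 days (58 − 31 = 27 remain).
27 into April → April 27.

27 April 2041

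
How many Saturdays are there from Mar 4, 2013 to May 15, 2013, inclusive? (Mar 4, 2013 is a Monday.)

10

Mar 4, 2013 is a Monday; the first Saturday on or after it is Mar 9, 2013 (5 days later).
From Mar 9, 2013 to May 15, 2013: 22 + 30 + 15 = 67 days (rest of Mar, Apr, May).
67 ÷ 7 = 9 full weeks with remainder 4, so 9 more Saturdays after the first → 10.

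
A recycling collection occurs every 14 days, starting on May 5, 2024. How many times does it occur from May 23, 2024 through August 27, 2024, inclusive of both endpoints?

7

Occurrences land 14·i days after May 5, 2024 for i = 0, 1, 2, …
May 23, 2024 is 18 days after the start; 18 ÷ 14 = 1 remainder 4; since the remainder is 4, round up to i = 2. First occurrence in the window: #3 on June 2, 2024 (2×14 = 28 days in).
August 27, 2024 is 114 days after the start; 114 ÷ 14 = 8 remainder 2. Last occurrence in the window: #9 on August 25, 2024.
Occurrences #3 through #9: 7 in total.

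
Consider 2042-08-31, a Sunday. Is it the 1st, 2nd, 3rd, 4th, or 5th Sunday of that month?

5th

Day 31 falls in week ⌈31/7⌉ of the month.
Days 1–7 hold the 1st Sunday, 8–14 the 2nd, 15–21 the 3rd, 22–28 the 4th, 29–31 the 5th.
31 is in the range for the 5th.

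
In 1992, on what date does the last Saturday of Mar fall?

Mar 1992 begins on a Sunday, so the first Saturday is Mar 7 (6 days later).
Mar 1992 has 31 days. Adding weeks: 7, 14, 21, 28 — the last one ≤ 31 is the 28th.

Mar 28, 1992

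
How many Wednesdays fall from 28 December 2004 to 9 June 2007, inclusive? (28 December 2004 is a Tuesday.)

28 December 2004 is a Tuesday; the first Wednesday on or after it is 29 December 2004 (1 day later).
From 29 December 2004 to 9 June 2007: 2 + 365 + 365 + 160 = 892 days (rest of 2004, 2005, 2006, to 9 June 2007 in 2007).
892 ÷ 7 = 127 full weeks with remainder 3, so 127 more Wednesdays after the first → 128.

128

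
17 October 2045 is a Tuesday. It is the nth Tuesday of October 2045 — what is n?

Day 17 falls in week ⌈17/7⌉ of the month.
Days 1–7 hold the 1st Tuesday, 8–14 the 2nd, 15–21 the 3rd, 22–28 the 4th, 29–31 the 5th.
17 is in the range for the 3rd.

3rd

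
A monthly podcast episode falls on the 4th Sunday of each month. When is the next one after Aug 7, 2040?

Aug 26, 2040

Aug 2040 starts on a Wednesday; its first Sunday is the 5th, so the 4th Sunday is the 26th — Aug 26, 2040.
Aug 26, 2040 is after Aug 7, 2040, so that is the next one.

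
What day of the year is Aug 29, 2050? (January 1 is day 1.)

241

Days in months before Aug: 31 + 28 + 31 + 30 + 31 + 30 + 31 = 212.
Plus 29 days into Aug → day 241.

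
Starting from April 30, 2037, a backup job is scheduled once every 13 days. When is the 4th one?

The 4th occurrence is 3 intervals after the first: 3 × 13 = 39 days after April 30, 2037.
April has 30 days — 0 days to the end of April leaves 39.
May has 31 days (8 left).
8 days into June → June 8, 2037.

June 8, 2037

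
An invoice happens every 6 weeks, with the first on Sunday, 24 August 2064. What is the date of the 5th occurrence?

The 5th occurrence is 4 intervals after the first: 4 × 42 = 168 days after 24 August 2064.
August has 31 days — 7 days to the end of August leaves 161.
September has 30 days (131 left).
October has 31 days (100 left).
November has 30 days (70 left).
December has 31 days (39 left).
January has 31 days (8 left).
8 days into February → 8 February 2065.

8 February 2065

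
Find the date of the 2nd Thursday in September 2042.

The first Thursday of September 2042 is September 4.
The 2nd Thursday is 1 weeks later: 4 + 7 = 11.

September 11, 2042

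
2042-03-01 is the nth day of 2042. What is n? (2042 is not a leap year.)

60

Days in months before March: 31 + 28 = 59.
Plus 1 day into March → day 60.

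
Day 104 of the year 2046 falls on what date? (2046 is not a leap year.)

Jan has 31 days (104 − 31 = 73 remain).
Feb has 28 days (73 − 28 = 45 remain).
Mar has 31 days (45 − 31 = 14 remain).
14 into Apr → Apr 14.

Apr 14, 2046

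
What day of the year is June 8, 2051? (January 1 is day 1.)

Days in months before June: 31 + 28 + 31 + 30 + 31 = 151.
Plus 8 days into June → day 159.

159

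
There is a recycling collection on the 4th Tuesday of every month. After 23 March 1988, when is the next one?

26 April 1988

March 1988 starts on a Tuesday; its first Tuesday is the 1st, so the 4th Tuesday is the 22nd — 22 March 1988.
That is not after 23 March 1988, so look at April 1988.
April 1988 starts on a Friday; its first Tuesday is the 5th, so the 4th Tuesday is the 26th — 26 April 1988.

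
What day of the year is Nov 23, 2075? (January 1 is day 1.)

Days in months before Nov: 31 + 28 + 31 + 30 + 31 + 30 + 31 + 31 + 30 + 31 = 304.
Plus 23 days into Nov → day 327.

327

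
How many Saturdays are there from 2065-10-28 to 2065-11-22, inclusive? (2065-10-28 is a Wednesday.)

2065-10-28 is a Wednesday; the first Saturday on or after it is 2065-10-31 (3 days later).
From 2065-10-31 to 2065-11-22: 0 + 22 = 22 days (rest of October, November).
22 ÷ 7 = 3 full weeks with remainder 1, so 3 more Saturdays after the first → 4.

4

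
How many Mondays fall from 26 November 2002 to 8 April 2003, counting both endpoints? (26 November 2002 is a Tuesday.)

19

26 November 2002 is a Tuesday; the first Monday on or after it is 2 December 2002 (6 days later).
From 2 December 2002 to 8 April 2003: 29 + 31 + 28 + 31 + 8 = 127 days (rest of December, January, February, March, April).
127 ÷ 7 = 18 full weeks with remainder 1, so 18 more Mondays after the first → 19.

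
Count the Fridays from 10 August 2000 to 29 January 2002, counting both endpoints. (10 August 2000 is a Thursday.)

77

10 August 2000 is a Thursday; the first Friday on or after it is 11 August 2000 (1 day later).
From 11 August 2000 to 29 January 2002: 142 + 365 + 29 = 536 days (rest of 2000, 2001, to 29 January 2002 in 2002).
536 ÷ 7 = 76 full weeks with remainder 4, so 76 more Fridays after the first → 77.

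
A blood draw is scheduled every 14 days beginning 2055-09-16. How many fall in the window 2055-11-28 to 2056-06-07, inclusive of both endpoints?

Occurrences land 14·i days after 2055-09-16 for i = 0, 1, 2, …
2055-11-28 is 73 days after the start; 73 ÷ 14 = 5 remainder 3; since the remainder is 3, round up to i = 6. First occurrence in the window: #7 on 2055-12-09 (6×14 = 84 days in).
2056-06-07 is 265 days after the start; 265 ÷ 14 = 18 remainder 13. Last occurrence in the window: #19 on 2056-05-25.
Occurrences #7 through #19: 13 in total.

13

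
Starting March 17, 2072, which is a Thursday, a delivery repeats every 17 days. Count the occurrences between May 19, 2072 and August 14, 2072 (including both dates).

5

Occurrences land 17·i days after March 17, 2072 for i = 0, 1, 2, …
May 19, 2072 is 63 days after the start; 63 ÷ 17 = 3 remainder 12; since the remainder is 12, round up to i = 4. First occurrence in the window: #5 on May 24, 2072 (4×17 = 68 days in).
August 14, 2072 is 150 days after the start; 150 ÷ 17 = 8 remainder 14. Last occurrence in the window: #9 on July 31, 2072.
Occurrences #5 through #9: 5 in total.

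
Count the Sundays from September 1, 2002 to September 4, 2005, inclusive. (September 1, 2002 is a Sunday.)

September 1, 2002 is a Sunday; the first Sunday on or after it is September 1, 2002.
From September 1, 2002 to September 4, 2005: 121 + 365 + 366 + 247 = 1099 days (rest of 2002, 2003, 2004, to September 4, 2005 in 2005).
1099 ÷ 7 = 157 full weeks with remainder 0, so 157 more Sundays after the first → 158.

158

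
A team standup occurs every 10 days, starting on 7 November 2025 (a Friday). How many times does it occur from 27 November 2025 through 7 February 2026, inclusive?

8

Occurrences land 10·i days after 7 November 2025 for i = 0, 1, 2, …
27 November 2025 is 20 days after the start; 20 ÷ 10 = 2 remainder 0. First occurrence in the window: #3 on 27 November 2025 (2×10 = 20 days in).
7 February 2026 is 92 days after the start; 92 ÷ 10 = 9 remainder 2. Last occurrence in the window: #10 on 5 February 2026.
Occurrences #3 through #10: 8 in total.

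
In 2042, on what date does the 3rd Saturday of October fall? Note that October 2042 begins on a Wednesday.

October 2042 begins on a Wednesday, so the first Saturday is October 4 (3 days later).
The 3rd Saturday is 2 weeks later: 4 + 14 = 18.

October 18, 2042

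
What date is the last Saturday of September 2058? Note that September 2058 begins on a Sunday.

September 2058 begins on a Sunday, so the first Saturday is September 7 (6 days later).
September 2058 has 30 days. Adding weeks: 7, 14, 21, 28 — the last one ≤ 30 is the 28th.

28 September 2058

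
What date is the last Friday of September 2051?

2051-09-29

The first Friday of September 2051 is September 1.
September 2051 has 30 days. Adding weeks: 1, 8, 15, 22, 29 — the last one ≤ 30 is the 29th.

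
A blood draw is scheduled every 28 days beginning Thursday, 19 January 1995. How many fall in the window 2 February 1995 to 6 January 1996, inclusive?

Occurrences land 28·i days after 19 January 1995 for i = 0, 1, 2, …
2 February 1995 is 14 days after the start; 14 ÷ 28 = 0 remainder 14; since the remainder is 14, round up to i = 1. First occurrence in the window: #2 on 16 February 1995 (1×28 = 28 days in).
6 January 1996 is 352 days after the start; 352 ÷ 28 = 12 remainder 16. Last occurrence in the window: #13 on 21 December 1995.
Occurrences #2 through #13: 12 in total.

12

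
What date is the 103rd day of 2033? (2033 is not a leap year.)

January has 31 days (103 − 31 = 72 remain).
February has 28 days (72 − 28 = 44 remain).
March has 31 days (44 − 31 = 13 remain).
13 into April → April 13.

2033-04-13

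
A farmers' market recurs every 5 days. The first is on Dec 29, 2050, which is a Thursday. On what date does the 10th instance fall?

The 10th occurrence is 9 intervals after the first: 9 × 5 = 45 days after Dec 29, 2050.
Dec has 31 days — 2 days to the end of Dec leaves 43.
Jan has 31 days (12 left).
12 days into Feb → Feb 12, 2051.

Feb 12, 2051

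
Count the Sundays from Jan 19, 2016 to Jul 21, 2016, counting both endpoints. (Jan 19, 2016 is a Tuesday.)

Jan 19, 2016 is a Tuesday; the first Sunday on or after it is Jan 24, 2016 (5 days later).
From Jan 24, 2016 to Jul 21, 2016: 7 + 29 + 31 + 30 + 31 + 30 + 21 = 179 days (rest of Jan, Feb, Mar, Apr, May, Jun, Jul).
179 ÷ 7 = 25 full weeks with remainder 4, so 25 more Sundays after the first → 26.

26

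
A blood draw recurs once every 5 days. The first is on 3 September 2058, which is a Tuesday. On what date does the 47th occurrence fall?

21 April 2059

The 47th occurrence is 46 intervals after the first: 46 × 5 = 230 days after 3 September 2058.
September has 30 days — 27 days to the end of September leaves 203.
October has 31 days (172 left).
November has 30 days (142 left).
December has 31 days (111 left).
January has 31 days (80 left).
February has 28 days (52 left).
March has 31 days (21 left).
21 days into April → 21 April 2059.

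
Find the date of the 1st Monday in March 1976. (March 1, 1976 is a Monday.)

March 1976 begins on a Monday, so the first Monday is March 1.

1976-03-01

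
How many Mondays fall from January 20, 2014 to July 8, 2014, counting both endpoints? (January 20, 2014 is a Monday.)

January 20, 2014 is a Monday; the first Monday on or after it is January 20, 2014.
From January 20, 2014 to July 8, 2014: 11 + 28 + 31 + 30 + 31 + 30 + 8 = 169 days (rest of January, February, March, April, May, June, July).
169 ÷ 7 = 24 full weeks with remainder 1, so 24 more Mondays after the first → 25.

25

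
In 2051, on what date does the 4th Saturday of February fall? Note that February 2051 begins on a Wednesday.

2051-02-25

February 2051 begins on a Wednesday, so the first Saturday is February 4 (3 days later).
The 4th Saturday is 3 weeks later: 4 + 21 = 25.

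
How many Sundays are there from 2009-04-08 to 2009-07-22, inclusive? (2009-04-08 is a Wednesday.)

15

2009-04-08 is a Wednesday; the first Sunday on or after it is 2009-04-12 (4 days later).
From 2009-04-12 to 2009-07-22: 18 + 31 + 30 + 22 = 101 days (rest of April, May, June, July).
101 ÷ 7 = 14 full weeks with remainder 3, so 14 more Sundays after the first → 15.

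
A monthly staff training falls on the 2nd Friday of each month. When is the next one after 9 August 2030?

13 September 2030

August 2030 starts on a Thursday; its first Friday is the 2nd, so the 2nd Friday is the 9th — 9 August 2030.
That is not after 9 August 2030, so look at September 2030.
September 2030 starts on a Sunday; its first Friday is the 6th, so the 2nd Friday is the 13th — 13 September 2030.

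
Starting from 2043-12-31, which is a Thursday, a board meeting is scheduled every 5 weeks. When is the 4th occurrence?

The 4th occurrence is 3 intervals after the first: 3 × 35 = 105 days after 2043-12-31.
December has 31 days — 0 days to the end of December leaves 105.
January has 31 days (74 left).
February has 29 days (45 left).
March has 31 days (14 left).
14 days into April → 2044-04-14.

2044-04-14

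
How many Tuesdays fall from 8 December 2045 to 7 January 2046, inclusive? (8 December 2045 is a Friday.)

8 December 2045 is a Friday; the first Tuesday on or after it is 12 December 2045 (4 days later).
From 12 December 2045 to 7 January 2046: 19 + 7 = 26 days (rest of December, January).
26 ÷ 7 = 3 full weeks with remainder 5, so 3 more Tuesdays after the first → 4.

4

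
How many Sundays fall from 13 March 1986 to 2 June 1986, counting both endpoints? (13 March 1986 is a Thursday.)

12

13 March 1986 is a Thursday; the first Sunday on or after it is 16 March 1986 (3 days later).
From 16 March 1986 to 2 June 1986: 15 + 30 + 31 + 2 = 78 days (rest of March, April, May, June).
78 ÷ 7 = 11 full weeks with remainder 1, so 11 more Sundays after the first → 12.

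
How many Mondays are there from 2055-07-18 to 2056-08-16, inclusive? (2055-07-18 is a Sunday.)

2055-07-18 is a Sunday; the first Monday on or after it is 2055-07-19 (1 day later).
From 2055-07-19 to 2056-08-16: 165 + 229 = 394 days (rest of 2055, to 2056-08-16 in 2056).
394 ÷ 7 = 56 full weeks with remainder 2, so 56 more Mondays after the first → 57.

57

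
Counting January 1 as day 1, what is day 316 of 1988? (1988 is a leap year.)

November 11, 1988

January has 31 days (316 − 31 = 285 remain).
February has 29 days (285 − 29 = 256 remain).
March has 31 days (256 − 31 = 225 remain).
April has 30 days (225 − 30 = 195 remain).
May has 31 days (195 − 31 = 164 remain).
June has 30 days (164 − 30 = 134 remain).
July has 31 days (134 − 31 = 103 remain).
August has 31 days (103 − 31 = 72 remain).
September has 30 days (72 − 30 = 42 remain).
October has 31 days (42 − 31 = 11 remain).
11 into November → November 11.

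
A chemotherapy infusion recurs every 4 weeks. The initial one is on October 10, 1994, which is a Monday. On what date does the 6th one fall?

February 27, 1995

The 6th occurrence is 5 intervals after the first: 5 × 28 = 140 days after October 10, 1994.
October has 31 days — 21 days to the end of October leaves 119.
November has 30 days (89 left).
December has 31 days (58 left).
January has 31 days (27 left).
27 days into February → February 27, 1995.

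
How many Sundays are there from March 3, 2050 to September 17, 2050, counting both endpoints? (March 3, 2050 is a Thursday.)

28

March 3, 2050 is a Thursday; the first Sunday on or after it is March 6, 2050 (3 days later).
From March 6, 2050 to September 17, 2050: 25 + 30 + 31 + 30 + 31 + 31 + 17 = 195 days (rest of March, April, May, June, July, August, September).
195 ÷ 7 = 27 full weeks with remainder 6, so 27 more Sundays after the first → 28.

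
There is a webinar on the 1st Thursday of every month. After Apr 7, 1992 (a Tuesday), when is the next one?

Apr 1992 starts on a Wednesday, so its 1st Thursday is Apr 2, 1992 (1 day in).
That is not after Apr 7, 1992, so look at May 1992.
May 1992 starts on a Friday, so its 1st Thursday is May 7, 1992 (6 days in).

May 7, 1992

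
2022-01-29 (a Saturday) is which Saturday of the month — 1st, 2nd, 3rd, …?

5th

Day 29 falls in week ⌈29/7⌉ of the month.
Days 1–7 hold the 1st Saturday, 8–14 the 2nd, 15–21 the 3rd, 22–28 the 4th, 29–31 the 5th.
29 is in the range for the 5th.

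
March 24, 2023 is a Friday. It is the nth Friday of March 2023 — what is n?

Day 24 falls in week ⌈24/7⌉ of the month.
Days 1–7 hold the 1st Friday, 8–14 the 2nd, 15–21 the 3rd, 22–28 the 4th, 29–31 the 5th.
24 is in the range for the 4th.

4th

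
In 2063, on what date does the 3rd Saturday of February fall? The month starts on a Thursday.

February 2063 begins on a Thursday, so the first Saturday is February 3 (2 days later).
The 3rd Saturday is 2 weeks later: 3 + 14 = 17.

February 17, 2063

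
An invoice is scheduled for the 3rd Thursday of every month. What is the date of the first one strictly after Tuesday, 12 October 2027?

October 2027 starts on a Friday; its first Thursday is the 7th, so the 3rd Thursday is the 21st — 21 October 2027.
21 October 2027 is after 12 October 2027, so that is the next one.

21 October 2027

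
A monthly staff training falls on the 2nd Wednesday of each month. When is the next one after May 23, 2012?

June 13, 2012

May 2012 starts on a Tuesday; its first Wednesday is the 2nd, so the 2nd Wednesday is the 9th — May 9, 2012.
That is not after May 23, 2012, so look at June 2012.
June 2012 starts on a Friday; its first Wednesday is the 6th, so the 2nd Wednesday is the 13th — June 13, 2012.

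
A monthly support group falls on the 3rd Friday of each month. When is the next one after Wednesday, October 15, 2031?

October 2031 starts on a Wednesday; its first Friday is the 3rd, so the 3rd Friday is the 17th — October 17, 2031.
October 17, 2031 is after October 15, 2031, so that is the next one.

October 17, 2031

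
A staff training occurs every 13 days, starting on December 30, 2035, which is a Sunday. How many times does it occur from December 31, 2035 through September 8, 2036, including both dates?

19

Occurrences land 13·i days after December 30, 2035 for i = 0, 1, 2, …
December 31, 2035 is 1 day after the start; 1 ÷ 13 = 0 remainder 1; since the remainder is 1, round up to i = 1. First occurrence in the window: #2 on January 12, 2036 (1×13 = 13 days in).
September 8, 2036 is 253 days after the start; 253 ÷ 13 = 19 remainder 6. Last occurrence in the window: #20 on September 2, 2036.
Occurrences #2 through #20: 19 in total.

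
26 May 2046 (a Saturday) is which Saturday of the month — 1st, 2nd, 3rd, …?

Day 26 falls in week ⌈26/7⌉ of the month.
Days 1–7 hold the 1st Saturday, 8–14 the 2nd, 15–21 the 3rd, 22–28 the 4th, 29–31 the 5th.
26 is in the range for the 4th.

4th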